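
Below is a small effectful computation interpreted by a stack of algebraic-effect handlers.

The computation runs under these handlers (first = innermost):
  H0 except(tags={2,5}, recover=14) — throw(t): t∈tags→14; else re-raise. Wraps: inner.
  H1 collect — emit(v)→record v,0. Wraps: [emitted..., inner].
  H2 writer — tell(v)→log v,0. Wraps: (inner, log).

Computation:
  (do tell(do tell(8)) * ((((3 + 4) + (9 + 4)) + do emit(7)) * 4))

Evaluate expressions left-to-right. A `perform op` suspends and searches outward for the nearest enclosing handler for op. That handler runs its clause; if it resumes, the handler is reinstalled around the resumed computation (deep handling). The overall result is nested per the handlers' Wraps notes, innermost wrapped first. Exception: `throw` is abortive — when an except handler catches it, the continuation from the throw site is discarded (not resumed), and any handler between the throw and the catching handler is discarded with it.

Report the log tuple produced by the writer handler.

Step-by-step:
tell(8) @ H2 ⇒ log+=8
tell(0) @ H2 ⇒ log+=0
emit(7) @ H1 ⇒ out+=7
H0 returns 0
H1 returns [7, 0]
H2 returns ([7, 0], (8, 0))
= ([7, 0], (8, 0))

Answer: (8, 0)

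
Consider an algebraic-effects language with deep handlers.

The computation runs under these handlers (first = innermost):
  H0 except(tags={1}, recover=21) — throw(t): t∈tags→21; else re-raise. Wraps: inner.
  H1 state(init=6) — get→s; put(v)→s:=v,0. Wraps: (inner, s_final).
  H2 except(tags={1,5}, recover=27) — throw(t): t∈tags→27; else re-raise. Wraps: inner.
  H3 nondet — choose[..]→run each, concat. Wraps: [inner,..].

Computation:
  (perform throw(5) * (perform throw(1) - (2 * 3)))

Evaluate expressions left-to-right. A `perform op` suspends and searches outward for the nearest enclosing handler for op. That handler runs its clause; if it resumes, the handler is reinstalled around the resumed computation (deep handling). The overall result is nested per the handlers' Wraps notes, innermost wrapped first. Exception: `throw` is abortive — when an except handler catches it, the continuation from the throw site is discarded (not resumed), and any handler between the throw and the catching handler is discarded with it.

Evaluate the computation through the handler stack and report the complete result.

Answer: [27]

Step-by-step:
throw(5) @ H0 re-raised
throw(5) @ H2 caught ⇒ 27
H3 returns [27]
= [27]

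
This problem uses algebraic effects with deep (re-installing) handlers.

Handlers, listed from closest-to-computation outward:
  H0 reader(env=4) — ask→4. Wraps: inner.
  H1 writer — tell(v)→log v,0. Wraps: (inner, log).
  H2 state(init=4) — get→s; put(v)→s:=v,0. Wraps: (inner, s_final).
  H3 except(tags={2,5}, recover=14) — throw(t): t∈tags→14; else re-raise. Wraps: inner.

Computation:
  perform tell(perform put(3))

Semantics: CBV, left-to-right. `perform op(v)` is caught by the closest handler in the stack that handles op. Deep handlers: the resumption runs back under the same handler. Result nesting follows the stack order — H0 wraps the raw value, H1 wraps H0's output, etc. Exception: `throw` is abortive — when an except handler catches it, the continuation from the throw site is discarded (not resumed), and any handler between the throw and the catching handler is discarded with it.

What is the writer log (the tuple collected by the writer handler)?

Answer: (0)

Step-by-step:
put(3) @ H2 ⇒ s:=3
tell(0) @ H1 ⇒ log+=0
H0 returns 0
H1 returns (0, (0))
H2 returns ((0, (0)), 3)
H3 returns ((0, (0)), 3)
= ((0, (0)), 3)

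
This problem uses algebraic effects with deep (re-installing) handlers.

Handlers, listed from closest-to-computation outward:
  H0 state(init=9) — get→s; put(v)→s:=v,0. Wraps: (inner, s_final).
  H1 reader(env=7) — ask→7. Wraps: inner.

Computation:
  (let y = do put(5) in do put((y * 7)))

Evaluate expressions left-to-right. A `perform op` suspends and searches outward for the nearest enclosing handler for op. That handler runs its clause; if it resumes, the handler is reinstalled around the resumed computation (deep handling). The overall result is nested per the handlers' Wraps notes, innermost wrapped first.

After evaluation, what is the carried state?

Answer: 0

Step-by-step:
put(5) @ H0 ⇒ s:=5
put(0) @ H0 ⇒ s:=0
H0 returns (0, 0)
H1 returns (0, 0)
= (0, 0)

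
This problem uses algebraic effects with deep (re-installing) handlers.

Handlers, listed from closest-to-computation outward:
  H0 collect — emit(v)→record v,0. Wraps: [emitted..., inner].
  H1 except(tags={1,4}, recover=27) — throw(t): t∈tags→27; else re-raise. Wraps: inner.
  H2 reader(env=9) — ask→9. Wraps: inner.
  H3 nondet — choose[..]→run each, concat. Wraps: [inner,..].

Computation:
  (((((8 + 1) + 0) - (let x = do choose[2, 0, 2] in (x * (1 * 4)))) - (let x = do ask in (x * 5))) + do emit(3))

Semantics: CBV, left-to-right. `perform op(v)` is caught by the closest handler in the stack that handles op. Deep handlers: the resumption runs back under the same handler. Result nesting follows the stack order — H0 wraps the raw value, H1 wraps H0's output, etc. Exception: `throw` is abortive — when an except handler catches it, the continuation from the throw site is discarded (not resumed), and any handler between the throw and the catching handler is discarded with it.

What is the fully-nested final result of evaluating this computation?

Step-by-step:
choose[2, 0, 2] @ H3
  branch[0] choose=2:
    ask @ H2 ⇒ 9
    emit(3) @ H0 ⇒ out+=3
    H0 returns [3, -44]
    H1 returns [3, -44]
    H2 returns [3, -44]
    H3 returns [[3, -44]]
  branch[1] choose=0:
    ask @ H2 ⇒ 9
    emit(3) @ H0 ⇒ out+=3
    H0 returns [3, -36]
    H1 returns [3, -36]
    H2 returns [3, -36]
    H3 returns [[3, -36]]
  branch[2] choose=2:
    ask @ H2 ⇒ 9
    emit(3) @ H0 ⇒ out+=3
    H0 returns [3, -44]
    H1 returns [3, -44]
    H2 returns [3, -44]
    H3 returns [[3, -44]]
= [[3, -44], [3, -36], [3, -44]]

Answer: [[3, -44], [3, -36], [3, -44]]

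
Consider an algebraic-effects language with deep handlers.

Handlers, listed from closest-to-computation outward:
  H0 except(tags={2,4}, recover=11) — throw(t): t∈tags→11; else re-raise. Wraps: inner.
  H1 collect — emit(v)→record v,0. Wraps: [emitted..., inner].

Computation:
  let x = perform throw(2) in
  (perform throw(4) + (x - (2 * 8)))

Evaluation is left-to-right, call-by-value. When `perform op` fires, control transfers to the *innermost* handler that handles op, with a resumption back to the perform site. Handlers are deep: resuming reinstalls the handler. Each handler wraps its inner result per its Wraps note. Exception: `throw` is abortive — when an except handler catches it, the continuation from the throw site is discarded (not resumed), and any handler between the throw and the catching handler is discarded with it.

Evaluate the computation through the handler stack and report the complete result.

Working:
throw(2) @ H0 caught ⇒ 11
H1 returns [11]
= [11]

Answer: [11]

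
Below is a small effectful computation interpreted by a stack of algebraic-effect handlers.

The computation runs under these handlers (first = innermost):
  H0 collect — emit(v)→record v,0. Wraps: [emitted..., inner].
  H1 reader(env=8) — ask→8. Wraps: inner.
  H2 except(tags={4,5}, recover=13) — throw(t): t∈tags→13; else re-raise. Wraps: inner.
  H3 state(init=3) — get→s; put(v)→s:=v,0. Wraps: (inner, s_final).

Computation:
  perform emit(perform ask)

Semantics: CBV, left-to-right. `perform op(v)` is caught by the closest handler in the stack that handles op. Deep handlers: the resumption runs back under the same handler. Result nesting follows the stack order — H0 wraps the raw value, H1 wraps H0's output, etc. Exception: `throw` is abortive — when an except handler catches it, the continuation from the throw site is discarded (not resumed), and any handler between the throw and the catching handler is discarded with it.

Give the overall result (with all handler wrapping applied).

Evaluation trace:
ask @ H1 ⇒ 8
emit(8) @ H0 ⇒ out+=8
H0 returns [8, 0]
H1 returns [8, 0]
H2 returns [8, 0]
H3 returns ([8, 0], 3)
= ([8, 0], 3)

Answer: ([8, 0], 3)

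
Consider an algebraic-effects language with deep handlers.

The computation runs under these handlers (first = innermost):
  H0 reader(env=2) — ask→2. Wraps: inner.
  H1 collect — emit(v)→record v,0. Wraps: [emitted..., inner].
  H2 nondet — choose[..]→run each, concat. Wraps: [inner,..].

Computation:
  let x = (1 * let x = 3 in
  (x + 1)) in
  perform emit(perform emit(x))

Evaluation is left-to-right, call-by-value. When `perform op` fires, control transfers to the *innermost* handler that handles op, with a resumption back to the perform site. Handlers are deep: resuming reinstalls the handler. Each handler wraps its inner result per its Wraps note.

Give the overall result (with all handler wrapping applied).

Answer: [[4, 0, 0]]

Working:
emit(4) @ H1 ⇒ out+=4
emit(0) @ H1 ⇒ out+=0
H0 returns 0
H1 returns [4, 0, 0]
H2 returns [[4, 0, 0]]
= [[4, 0, 0]]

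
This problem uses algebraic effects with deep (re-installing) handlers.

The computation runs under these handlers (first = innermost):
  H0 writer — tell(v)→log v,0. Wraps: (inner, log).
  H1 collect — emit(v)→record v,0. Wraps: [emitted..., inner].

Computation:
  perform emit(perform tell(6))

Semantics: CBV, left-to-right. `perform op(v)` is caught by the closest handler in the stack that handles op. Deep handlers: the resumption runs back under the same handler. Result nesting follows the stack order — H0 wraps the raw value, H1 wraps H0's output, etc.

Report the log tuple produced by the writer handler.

Working:
tell(6) @ H0 ⇒ log+=6
emit(0) @ H1 ⇒ out+=0
H0 returns (0, (6))
H1 returns [0, (0, (6))]
= [0, (0, (6))]

Answer: (6)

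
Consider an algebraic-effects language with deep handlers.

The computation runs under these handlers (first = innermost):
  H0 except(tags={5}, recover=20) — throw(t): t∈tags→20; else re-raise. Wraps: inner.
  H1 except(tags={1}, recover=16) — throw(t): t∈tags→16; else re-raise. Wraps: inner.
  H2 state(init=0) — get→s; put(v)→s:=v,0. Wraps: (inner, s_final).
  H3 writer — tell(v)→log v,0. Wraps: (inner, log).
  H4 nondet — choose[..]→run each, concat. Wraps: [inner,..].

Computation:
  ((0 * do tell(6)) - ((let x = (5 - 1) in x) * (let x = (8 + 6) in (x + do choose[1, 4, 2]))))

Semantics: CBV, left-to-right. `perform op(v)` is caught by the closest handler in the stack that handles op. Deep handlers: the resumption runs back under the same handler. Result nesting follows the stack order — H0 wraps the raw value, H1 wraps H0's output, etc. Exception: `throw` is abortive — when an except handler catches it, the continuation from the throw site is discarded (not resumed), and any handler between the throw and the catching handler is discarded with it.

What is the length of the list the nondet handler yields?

Step-by-step:
tell(6) @ H3 ⇒ log+=6
choose[1, 4, 2] @ H4
  branch[0] choose=1:
    H0 returns -60
    H1 returns -60
    H2 returns (-60, 0)
    H3 returns ((-60, 0), (6))
    H4 returns [((-60, 0), (6))]
  branch[1] choose=4:
    H0 returns -72
    H1 returns -72
    H2 returns (-72, 0)
    H3 returns ((-72, 0), (6))
    H4 returns [((-72, 0), (6))]
  branch[2] choose=2:
    H0 returns -64
    H1 returns -64
    H2 returns (-64, 0)
    H3 returns ((-64, 0), (6))
    H4 returns [((-64, 0), (6))]
= [((-60, 0), (6)), ((-72, 0), (6)), ((-64, 0), (6))]

Answer: 3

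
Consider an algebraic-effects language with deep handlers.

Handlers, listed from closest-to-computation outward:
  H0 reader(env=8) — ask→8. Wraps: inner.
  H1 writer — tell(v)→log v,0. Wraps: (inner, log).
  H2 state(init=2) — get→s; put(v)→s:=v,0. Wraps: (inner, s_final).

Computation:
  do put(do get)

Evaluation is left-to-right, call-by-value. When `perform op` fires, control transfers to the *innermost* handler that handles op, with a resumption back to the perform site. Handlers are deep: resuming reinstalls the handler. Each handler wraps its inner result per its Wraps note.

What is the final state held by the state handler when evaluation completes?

Working:
get @ H2 ⇒ 2
put(2) @ H2 ⇒ s:=2
H0 returns 0
H1 returns (0, ())
H2 returns ((0, ()), 2)
= ((0, ()), 2)

Answer: 2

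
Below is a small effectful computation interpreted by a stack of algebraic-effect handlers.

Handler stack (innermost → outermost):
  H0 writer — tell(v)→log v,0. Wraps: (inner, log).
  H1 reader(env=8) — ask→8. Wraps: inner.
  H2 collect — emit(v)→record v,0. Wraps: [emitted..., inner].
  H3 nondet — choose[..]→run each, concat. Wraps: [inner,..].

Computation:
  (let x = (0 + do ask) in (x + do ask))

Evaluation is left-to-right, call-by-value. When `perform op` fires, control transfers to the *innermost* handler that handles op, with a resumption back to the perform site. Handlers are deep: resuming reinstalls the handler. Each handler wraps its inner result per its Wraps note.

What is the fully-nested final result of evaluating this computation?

Evaluation trace:
ask @ H1 ⇒ 8
ask @ H1 ⇒ 8
H0 returns (16, ())
H1 returns (16, ())
H2 returns [(16, ())]
H3 returns [[(16, ())]]
= [[(16, ())]]

Answer: [[(16, ())]]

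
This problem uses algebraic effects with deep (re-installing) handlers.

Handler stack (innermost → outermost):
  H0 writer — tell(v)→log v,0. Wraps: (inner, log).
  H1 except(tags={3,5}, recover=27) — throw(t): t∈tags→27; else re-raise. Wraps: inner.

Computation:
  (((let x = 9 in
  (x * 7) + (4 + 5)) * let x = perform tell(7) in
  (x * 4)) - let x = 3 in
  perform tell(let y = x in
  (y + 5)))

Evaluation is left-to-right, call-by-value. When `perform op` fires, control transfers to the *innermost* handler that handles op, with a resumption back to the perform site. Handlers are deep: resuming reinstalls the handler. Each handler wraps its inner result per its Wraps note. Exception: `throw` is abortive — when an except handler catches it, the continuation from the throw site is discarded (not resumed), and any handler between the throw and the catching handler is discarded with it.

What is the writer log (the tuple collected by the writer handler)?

Answer: (7, 8)

Evaluation trace:
tell(7) @ H0 ⇒ log+=7
tell(8) @ H0 ⇒ log+=8
H0 returns (0, (7, 8))
H1 returns (0, (7, 8))
= (0, (7, 8))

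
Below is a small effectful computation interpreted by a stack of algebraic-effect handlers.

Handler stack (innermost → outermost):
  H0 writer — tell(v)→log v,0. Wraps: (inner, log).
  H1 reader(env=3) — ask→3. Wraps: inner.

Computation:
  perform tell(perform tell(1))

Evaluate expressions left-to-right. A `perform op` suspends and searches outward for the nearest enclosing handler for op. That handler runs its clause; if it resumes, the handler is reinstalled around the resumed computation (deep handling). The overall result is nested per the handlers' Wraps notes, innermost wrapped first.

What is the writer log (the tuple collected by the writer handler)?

Working:
tell(1) @ H0 ⇒ log+=1
tell(0) @ H0 ⇒ log+=0
H0 returns (0, (1, 0))
H1 returns (0, (1, 0))
= (0, (1, 0))

Answer: (1, 0)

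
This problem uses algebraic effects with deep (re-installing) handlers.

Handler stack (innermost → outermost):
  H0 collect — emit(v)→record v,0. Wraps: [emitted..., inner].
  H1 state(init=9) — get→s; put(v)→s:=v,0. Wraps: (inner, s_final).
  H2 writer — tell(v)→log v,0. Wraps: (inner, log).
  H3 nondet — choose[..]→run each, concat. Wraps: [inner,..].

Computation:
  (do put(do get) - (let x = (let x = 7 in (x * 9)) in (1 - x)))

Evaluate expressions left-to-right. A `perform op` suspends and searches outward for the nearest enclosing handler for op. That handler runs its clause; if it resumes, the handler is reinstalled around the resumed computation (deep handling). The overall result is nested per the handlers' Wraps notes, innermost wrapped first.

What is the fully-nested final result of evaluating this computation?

Working:
get @ H1 ⇒ 9
put(9) @ H1 ⇒ s:=9
H0 returns [62]
H1 returns ([62], 9)
H2 returns (([62], 9), ())
H3 returns [(([62], 9), ())]
= [(([62], 9), ())]

Answer: [(([62], 9), ())]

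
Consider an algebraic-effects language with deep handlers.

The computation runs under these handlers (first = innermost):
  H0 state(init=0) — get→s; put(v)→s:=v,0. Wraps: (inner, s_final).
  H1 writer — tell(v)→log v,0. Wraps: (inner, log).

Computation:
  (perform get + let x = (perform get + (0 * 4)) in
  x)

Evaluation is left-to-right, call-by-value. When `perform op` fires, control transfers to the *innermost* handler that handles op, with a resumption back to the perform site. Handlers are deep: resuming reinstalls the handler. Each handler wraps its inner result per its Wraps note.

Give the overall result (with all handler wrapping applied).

Answer: ((0, 0), ())

Step-by-step:
get @ H0 ⇒ 0
get @ H0 ⇒ 0
H0 returns (0, 0)
H1 returns ((0, 0), ())
= ((0, 0), ())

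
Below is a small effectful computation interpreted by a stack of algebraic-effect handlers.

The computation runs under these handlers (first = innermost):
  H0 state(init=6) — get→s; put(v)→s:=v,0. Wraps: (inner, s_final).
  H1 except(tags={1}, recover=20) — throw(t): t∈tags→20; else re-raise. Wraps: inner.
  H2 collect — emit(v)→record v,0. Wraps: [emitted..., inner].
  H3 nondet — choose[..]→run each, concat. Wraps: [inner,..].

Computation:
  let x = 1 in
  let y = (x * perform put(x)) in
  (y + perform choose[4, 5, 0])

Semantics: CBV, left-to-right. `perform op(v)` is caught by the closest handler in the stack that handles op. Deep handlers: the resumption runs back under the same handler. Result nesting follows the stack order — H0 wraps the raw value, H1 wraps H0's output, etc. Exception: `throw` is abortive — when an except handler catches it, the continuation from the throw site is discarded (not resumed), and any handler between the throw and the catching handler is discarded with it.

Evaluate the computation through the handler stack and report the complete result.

Evaluation trace:
put(1) @ H0 ⇒ s:=1
choose[4, 5, 0] @ H3
  branch[0] choose=4:
    H0 returns (4, 1)
    H1 returns (4, 1)
    H2 returns [(4, 1)]
    H3 returns [[(4, 1)]]
  branch[1] choose=5:
    H0 returns (5, 1)
    H1 returns (5, 1)
    H2 returns [(5, 1)]
    H3 returns [[(5, 1)]]
  branch[2] choose=0:
    H0 returns (0, 1)
    H1 returns (0, 1)
    H2 returns [(0, 1)]
    H3 returns [[(0, 1)]]
= [[(4, 1)], [(5, 1)], [(0, 1)]]

Answer: [[(4, 1)], [(5, 1)], [(0, 1)]]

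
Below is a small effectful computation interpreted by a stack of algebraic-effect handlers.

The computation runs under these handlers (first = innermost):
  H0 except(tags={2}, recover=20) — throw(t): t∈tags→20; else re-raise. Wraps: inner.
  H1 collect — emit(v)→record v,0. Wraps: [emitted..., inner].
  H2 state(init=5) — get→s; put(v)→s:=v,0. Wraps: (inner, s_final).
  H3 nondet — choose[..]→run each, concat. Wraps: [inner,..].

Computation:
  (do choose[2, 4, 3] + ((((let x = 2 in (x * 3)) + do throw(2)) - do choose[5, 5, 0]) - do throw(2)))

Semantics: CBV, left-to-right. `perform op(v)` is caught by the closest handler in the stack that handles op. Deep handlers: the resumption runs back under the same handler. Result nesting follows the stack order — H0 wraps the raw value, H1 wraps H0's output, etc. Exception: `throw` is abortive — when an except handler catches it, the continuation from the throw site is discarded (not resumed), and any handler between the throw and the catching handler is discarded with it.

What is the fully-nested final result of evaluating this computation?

Evaluation trace:
choose[2, 4, 3] @ H3
  branch[0] choose=2:
    throw(2) @ H0 caught ⇒ 20
    H1 returns [20]
    H2 returns ([20], 5)
    H3 returns [([20], 5)]
  branch[1] choose=4:
    throw(2) @ H0 caught ⇒ 20
    H1 returns [20]
    H2 returns ([20], 5)
    H3 returns [([20], 5)]
  branch[2] choose=3:
    throw(2) @ H0 caught ⇒ 20
    H1 returns [20]
    H2 returns ([20], 5)
    H3 returns [([20], 5)]
= [([20], 5), ([20], 5), ([20], 5)]

Answer: [([20], 5), ([20], 5), ([20], 5)]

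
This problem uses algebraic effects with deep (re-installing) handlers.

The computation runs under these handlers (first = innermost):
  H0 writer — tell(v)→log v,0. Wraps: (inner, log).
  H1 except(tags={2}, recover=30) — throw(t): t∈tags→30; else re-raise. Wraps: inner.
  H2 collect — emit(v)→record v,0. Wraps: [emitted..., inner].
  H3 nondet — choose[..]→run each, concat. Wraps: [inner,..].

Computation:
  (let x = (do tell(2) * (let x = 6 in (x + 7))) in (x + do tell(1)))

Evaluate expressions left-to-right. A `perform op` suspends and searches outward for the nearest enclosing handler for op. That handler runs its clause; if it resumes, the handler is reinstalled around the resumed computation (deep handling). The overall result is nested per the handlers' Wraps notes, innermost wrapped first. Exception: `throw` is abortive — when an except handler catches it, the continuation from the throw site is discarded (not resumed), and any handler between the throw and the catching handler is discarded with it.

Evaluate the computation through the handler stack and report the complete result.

Answer: [[(0, (2, 1))]]

Evaluation trace:
tell(2) @ H0 ⇒ log+=2
tell(1) @ H0 ⇒ log+=1
H0 returns (0, (2, 1))
H1 returns (0, (2, 1))
H2 returns [(0, (2, 1))]
H3 returns [[(0, (2, 1))]]
= [[(0, (2, 1))]]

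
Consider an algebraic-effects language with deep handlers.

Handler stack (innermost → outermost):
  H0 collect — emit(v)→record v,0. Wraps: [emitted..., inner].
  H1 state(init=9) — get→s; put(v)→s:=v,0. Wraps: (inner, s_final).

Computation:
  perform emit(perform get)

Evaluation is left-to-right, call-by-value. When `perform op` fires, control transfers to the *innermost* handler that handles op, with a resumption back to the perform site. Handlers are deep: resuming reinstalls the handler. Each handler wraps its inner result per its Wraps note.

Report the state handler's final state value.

Step-by-step:
get @ H1 ⇒ 9
emit(9) @ H0 ⇒ out+=9
H0 returns [9, 0]
H1 returns ([9, 0], 9)
= ([9, 0], 9)

Answer: 9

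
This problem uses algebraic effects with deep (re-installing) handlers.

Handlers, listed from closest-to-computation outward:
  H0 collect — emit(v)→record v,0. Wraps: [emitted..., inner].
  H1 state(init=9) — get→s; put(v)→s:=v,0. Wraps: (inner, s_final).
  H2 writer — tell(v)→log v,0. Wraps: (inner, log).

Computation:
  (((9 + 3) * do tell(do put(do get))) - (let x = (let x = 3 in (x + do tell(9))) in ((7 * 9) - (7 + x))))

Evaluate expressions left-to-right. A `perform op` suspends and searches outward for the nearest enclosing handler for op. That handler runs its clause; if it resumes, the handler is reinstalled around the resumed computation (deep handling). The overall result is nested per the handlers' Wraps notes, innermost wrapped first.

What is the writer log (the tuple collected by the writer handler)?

Working:
get @ H1 ⇒ 9
put(9) @ H1 ⇒ s:=9
tell(0) @ H2 ⇒ log+=0
tell(9) @ H2 ⇒ log+=9
H0 returns [-53]
H1 returns ([-53], 9)
H2 returns (([-53], 9), (0, 9))
= (([-53], 9), (0, 9))

Answer: (0, 9)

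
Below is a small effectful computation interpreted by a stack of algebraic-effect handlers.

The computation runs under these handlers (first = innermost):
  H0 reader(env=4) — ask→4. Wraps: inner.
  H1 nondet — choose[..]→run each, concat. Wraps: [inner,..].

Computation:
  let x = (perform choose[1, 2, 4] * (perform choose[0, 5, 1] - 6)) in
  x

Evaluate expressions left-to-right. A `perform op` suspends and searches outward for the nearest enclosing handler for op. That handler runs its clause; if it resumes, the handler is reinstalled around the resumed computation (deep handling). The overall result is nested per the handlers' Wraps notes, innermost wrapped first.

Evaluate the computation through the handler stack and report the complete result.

Step-by-step:
choose[1, 2, 4] @ H1
  branch[0] choose=1:
    choose[0, 5, 1] @ H1
      branch[0] choose=0:
        H0 returns -6
        H1 returns [-6]
      branch[1] choose=5:
        H0 returns -1
        H1 returns [-1]
      branch[2] choose=1:
        H0 returns -5
        H1 returns [-5]
  branch[1] choose=2:
    choose[0, 5, 1] @ H1
      branch[0] choose=0:
        H0 returns -12
        H1 returns [-12]
      branch[1] choose=5:
        H0 returns -2
        H1 returns [-2]
      branch[2] choose=1:
        H0 returns -10
        H1 returns [-10]
  branch[2] choose=4:
    choose[0, 5, 1] @ H1
      branch[0] choose=0:
        H0 returns -24
        H1 returns [-24]
      branch[1] choose=5:
        H0 returns -4
        H1 returns [-4]
      branch[2] choose=1:
        H0 returns -20
        H1 returns [-20]
= [-6, -1, -5, -12, -2, -10, -24, -4, -20]

Answer: [-6, -1, -5, -12, -2, -10, -24, -4, -20]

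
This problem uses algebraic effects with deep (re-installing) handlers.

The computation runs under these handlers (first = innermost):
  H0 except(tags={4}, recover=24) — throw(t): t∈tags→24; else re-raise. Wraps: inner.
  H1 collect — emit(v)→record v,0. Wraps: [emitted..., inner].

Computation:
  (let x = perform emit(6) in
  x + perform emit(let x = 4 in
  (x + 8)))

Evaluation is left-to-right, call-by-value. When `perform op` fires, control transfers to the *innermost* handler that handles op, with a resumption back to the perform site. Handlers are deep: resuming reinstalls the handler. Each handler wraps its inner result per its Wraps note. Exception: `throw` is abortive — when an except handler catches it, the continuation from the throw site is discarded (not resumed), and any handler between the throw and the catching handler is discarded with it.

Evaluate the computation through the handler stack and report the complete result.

Answer: [6, 12, 0]

Step-by-step:
emit(6) @ H1 ⇒ out+=6
emit(12) @ H1 ⇒ out+=12
H0 returns 0
H1 returns [6, 12, 0]
= [6, 12, 0]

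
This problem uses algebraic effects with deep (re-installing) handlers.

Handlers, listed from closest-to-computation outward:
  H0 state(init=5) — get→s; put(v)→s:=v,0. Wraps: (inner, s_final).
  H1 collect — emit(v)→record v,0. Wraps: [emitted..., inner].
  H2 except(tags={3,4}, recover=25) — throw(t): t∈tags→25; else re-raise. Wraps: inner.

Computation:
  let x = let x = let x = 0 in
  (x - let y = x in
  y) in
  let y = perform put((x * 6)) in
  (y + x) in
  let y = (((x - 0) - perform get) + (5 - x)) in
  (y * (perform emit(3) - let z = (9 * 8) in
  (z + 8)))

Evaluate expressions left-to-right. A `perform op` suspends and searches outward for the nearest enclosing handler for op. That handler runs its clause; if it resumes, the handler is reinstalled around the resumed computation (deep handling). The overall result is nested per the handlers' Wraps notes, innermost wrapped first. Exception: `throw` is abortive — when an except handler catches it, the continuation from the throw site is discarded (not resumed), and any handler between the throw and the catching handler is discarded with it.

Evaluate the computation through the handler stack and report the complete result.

Working:
put(0) @ H0 ⇒ s:=0
get @ H0 ⇒ 0
emit(3) @ H1 ⇒ out+=3
H0 returns (-400, 0)
H1 returns [3, (-400, 0)]
H2 returns [3, (-400, 0)]
= [3, (-400, 0)]

Answer: [3, (-400, 0)]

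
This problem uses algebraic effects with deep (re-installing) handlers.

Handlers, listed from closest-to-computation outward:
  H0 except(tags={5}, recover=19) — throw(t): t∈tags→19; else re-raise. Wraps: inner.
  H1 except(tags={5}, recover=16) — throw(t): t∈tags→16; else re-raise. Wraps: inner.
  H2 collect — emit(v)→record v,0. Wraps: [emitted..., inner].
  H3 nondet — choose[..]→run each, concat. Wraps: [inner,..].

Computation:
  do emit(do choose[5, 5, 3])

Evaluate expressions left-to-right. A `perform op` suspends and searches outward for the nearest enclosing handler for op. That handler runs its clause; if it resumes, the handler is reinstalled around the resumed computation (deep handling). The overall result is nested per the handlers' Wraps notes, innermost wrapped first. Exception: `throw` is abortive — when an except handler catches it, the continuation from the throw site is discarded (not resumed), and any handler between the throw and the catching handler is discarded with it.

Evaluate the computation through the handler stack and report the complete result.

Step-by-step:
choose[5, 5, 3] @ H3
  branch[0] choose=5:
    emit(5) @ H2 ⇒ out+=5
    H0 returns 0
    H1 returns 0
    H2 returns [5, 0]
    H3 returns [[5, 0]]
  branch[1] choose=5:
    emit(5) @ H2 ⇒ out+=5
    H0 returns 0
    H1 returns 0
    H2 returns [5, 0]
    H3 returns [[5, 0]]
  branch[2] choose=3:
    emit(3) @ H2 ⇒ out+=3
    H0 returns 0
    H1 returns 0
    H2 returns [3, 0]
    H3 returns [[3, 0]]
= [[5, 0], [5, 0], [3, 0]]

Answer: [[5, 0], [5, 0], [3, 0]]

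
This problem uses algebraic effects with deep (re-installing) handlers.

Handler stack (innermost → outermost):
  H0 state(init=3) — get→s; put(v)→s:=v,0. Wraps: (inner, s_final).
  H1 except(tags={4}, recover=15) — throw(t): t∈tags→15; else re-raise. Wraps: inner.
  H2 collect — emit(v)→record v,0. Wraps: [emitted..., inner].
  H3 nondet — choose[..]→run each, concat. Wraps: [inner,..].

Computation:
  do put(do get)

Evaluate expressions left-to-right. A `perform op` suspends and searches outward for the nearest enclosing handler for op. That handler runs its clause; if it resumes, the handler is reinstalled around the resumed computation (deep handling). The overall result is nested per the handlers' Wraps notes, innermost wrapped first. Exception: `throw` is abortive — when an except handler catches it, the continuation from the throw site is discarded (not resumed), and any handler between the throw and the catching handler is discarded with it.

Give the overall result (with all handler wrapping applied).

Evaluation trace:
get @ H0 ⇒ 3
put(3) @ H0 ⇒ s:=3
H0 returns (0, 3)
H1 returns (0, 3)
H2 returns [(0, 3)]
H3 returns [[(0, 3)]]
= [[(0, 3)]]

Answer: [[(0, 3)]]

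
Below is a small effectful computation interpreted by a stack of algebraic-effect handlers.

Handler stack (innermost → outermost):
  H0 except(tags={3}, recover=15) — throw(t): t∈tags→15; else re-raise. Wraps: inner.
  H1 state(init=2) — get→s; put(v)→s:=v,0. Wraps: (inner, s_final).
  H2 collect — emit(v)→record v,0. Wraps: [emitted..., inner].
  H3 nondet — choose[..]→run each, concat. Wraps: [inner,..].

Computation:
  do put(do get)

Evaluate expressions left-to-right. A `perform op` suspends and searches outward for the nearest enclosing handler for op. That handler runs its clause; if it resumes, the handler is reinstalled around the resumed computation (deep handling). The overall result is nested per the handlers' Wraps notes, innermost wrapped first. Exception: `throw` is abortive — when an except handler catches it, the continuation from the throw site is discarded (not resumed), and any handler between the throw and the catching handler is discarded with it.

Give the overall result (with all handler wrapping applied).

Answer: [[(0, 2)]]

Working:
get @ H1 ⇒ 2
put(2) @ H1 ⇒ s:=2
H0 returns 0
H1 returns (0, 2)
H2 returns [(0, 2)]
H3 returns [[(0, 2)]]
= [[(0, 2)]]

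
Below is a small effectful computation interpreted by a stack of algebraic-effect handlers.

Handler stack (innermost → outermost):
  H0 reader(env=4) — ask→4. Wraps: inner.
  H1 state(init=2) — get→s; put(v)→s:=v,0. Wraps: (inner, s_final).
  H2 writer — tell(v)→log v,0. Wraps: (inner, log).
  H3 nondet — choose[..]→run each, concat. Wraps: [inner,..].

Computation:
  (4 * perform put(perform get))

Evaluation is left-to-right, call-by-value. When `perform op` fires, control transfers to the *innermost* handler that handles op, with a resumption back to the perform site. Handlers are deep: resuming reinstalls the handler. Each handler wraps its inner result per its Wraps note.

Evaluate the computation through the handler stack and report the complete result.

Answer: [((0, 2), ())]

Working:
get @ H1 ⇒ 2
put(2) @ H1 ⇒ s:=2
H0 returns 0
H1 returns (0, 2)
H2 returns ((0, 2), ())
H3 returns [((0, 2), ())]
= [((0, 2), ())]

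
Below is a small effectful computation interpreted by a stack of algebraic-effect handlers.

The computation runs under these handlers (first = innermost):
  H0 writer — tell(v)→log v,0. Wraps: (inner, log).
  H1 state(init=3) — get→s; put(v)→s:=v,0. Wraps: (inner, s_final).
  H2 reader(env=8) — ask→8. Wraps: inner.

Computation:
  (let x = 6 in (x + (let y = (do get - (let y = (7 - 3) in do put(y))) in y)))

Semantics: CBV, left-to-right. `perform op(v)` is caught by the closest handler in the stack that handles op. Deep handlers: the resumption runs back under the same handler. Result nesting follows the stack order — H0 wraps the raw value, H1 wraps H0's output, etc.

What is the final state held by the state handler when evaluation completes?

Answer: 4

Working:
get @ H1 ⇒ 3
put(4) @ H1 ⇒ s:=4
H0 returns (9, ())
H1 returns ((9, ()), 4)
H2 returns ((9, ()), 4)
= ((9, ()), 4)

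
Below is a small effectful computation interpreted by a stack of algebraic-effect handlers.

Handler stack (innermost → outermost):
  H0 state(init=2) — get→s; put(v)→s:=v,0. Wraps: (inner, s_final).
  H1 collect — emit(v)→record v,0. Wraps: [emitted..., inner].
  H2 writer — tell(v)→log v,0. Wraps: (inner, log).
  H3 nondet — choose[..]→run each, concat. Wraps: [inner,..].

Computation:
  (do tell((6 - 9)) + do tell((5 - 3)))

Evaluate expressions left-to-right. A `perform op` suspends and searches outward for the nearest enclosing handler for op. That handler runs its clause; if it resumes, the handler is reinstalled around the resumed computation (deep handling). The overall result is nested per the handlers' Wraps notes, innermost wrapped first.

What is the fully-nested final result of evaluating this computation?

Answer: [([(0, 2)], (-3, 2))]

Step-by-step:
tell(-3) @ H2 ⇒ log+=-3
tell(2) @ H2 ⇒ log+=2
H0 returns (0, 2)
H1 returns [(0, 2)]
H2 returns ([(0, 2)], (-3, 2))
H3 returns [([(0, 2)], (-3, 2))]
= [([(0, 2)], (-3, 2))]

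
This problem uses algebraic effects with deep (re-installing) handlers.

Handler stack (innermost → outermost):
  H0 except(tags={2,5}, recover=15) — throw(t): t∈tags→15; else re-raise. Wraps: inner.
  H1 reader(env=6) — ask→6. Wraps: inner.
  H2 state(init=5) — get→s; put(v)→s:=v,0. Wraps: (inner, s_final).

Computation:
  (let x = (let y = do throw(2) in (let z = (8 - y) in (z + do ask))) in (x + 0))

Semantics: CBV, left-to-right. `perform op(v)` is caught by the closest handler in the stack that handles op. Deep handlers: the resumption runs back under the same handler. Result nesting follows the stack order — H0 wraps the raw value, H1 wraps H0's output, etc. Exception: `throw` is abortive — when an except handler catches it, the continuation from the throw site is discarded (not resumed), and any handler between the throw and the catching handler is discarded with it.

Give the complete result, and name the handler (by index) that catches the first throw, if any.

Answer: (15, 5) ; first throw caught by: H0

Working:
throw(2) @ H0 caught ⇒ 15
H1 returns 15
H2 returns (15, 5)
= (15, 5)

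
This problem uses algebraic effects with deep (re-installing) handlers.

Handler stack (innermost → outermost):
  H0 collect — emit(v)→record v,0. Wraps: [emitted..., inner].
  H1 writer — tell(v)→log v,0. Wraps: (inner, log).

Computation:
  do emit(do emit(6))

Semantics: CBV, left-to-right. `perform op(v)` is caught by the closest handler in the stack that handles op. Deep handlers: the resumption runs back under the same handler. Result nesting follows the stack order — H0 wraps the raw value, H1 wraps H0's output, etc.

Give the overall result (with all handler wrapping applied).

Answer: ([6, 0, 0], ())

Evaluation trace:
emit(6) @ H0 ⇒ out+=6
emit(0) @ H0 ⇒ out+=0
H0 returns [6, 0, 0]
H1 returns ([6, 0, 0], ())
= ([6, 0, 0], ())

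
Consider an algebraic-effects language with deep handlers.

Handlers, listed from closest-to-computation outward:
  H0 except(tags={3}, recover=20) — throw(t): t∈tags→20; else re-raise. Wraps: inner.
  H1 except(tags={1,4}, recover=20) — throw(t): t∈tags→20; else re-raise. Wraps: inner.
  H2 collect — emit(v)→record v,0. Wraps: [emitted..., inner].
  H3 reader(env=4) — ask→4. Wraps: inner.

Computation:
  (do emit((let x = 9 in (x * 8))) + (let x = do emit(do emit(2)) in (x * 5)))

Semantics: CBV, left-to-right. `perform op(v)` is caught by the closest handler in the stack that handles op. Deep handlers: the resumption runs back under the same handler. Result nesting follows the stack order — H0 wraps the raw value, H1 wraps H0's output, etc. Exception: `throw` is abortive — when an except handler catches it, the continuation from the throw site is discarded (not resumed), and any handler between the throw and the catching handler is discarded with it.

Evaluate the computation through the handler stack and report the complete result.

Step-by-step:
emit(72) @ H2 ⇒ out+=72
emit(2) @ H2 ⇒ out+=2
emit(0) @ H2 ⇒ out+=0
H0 returns 0
H1 returns 0
H2 returns [72, 2, 0, 0]
H3 returns [72, 2, 0, 0]
= [72, 2, 0, 0]

Answer: [72, 2, 0, 0]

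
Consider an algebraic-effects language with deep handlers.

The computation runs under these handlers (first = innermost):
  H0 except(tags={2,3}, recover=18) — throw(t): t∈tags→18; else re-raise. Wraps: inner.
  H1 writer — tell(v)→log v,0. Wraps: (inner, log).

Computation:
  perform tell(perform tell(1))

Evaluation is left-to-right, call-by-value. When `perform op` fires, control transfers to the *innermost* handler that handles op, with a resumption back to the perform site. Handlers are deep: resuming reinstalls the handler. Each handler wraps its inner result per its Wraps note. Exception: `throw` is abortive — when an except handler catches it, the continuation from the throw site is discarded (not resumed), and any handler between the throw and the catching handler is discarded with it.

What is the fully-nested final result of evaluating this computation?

Working:
tell(1) @ H1 ⇒ log+=1
tell(0) @ H1 ⇒ log+=0
H0 returns 0
H1 returns (0, (1, 0))
= (0, (1, 0))

Answer: (0, (1, 0))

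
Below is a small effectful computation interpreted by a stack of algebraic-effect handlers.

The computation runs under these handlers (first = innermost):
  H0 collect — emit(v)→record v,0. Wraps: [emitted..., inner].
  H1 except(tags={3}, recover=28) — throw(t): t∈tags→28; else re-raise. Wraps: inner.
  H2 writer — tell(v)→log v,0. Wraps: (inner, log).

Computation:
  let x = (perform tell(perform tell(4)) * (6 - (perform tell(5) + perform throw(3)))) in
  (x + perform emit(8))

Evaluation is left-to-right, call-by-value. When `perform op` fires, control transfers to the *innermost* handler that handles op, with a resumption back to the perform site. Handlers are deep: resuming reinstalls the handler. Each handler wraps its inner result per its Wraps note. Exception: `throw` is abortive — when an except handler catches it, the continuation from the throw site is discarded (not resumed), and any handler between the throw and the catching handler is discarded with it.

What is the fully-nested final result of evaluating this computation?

Evaluation trace:
tell(4) @ H2 ⇒ log+=4
tell(0) @ H2 ⇒ log+=0
tell(5) @ H2 ⇒ log+=5
throw(3) @ H1 caught ⇒ 28
H2 returns (28, (4, 0, 5))
= (28, (4, 0, 5))

Answer: (28, (4, 0, 5))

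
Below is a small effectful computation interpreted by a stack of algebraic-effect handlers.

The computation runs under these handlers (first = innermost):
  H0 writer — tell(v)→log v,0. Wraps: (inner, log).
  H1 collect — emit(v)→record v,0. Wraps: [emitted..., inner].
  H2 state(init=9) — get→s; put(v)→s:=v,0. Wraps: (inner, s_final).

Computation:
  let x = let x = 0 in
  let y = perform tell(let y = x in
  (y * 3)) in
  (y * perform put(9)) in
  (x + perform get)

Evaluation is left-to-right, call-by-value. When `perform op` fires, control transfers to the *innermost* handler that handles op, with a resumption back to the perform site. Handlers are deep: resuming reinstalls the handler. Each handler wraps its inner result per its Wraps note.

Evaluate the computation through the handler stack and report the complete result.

Answer: ([(9, (0))], 9)

Step-by-step:
tell(0) @ H0 ⇒ log+=0
put(9) @ H2 ⇒ s:=9
get @ H2 ⇒ 9
H0 returns (9, (0))
H1 returns [(9, (0))]
H2 returns ([(9, (0))], 9)
= ([(9, (0))], 9)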